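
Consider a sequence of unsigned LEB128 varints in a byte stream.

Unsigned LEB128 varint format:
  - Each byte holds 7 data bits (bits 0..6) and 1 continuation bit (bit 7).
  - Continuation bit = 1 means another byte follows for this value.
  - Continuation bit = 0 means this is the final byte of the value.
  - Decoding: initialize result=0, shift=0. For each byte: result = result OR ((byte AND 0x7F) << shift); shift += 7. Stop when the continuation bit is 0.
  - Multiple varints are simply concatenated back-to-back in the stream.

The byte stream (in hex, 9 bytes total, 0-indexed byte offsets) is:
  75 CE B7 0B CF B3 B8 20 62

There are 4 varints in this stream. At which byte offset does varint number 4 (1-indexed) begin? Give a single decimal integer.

  byte[0]=0x75 cont=0 payload=0x75=117: acc |= 117<<0 -> acc=117 shift=7 [end]
Varint 1: bytes[0:1] = 75 -> value 117 (1 byte(s))
  byte[1]=0xCE cont=1 payload=0x4E=78: acc |= 78<<0 -> acc=78 shift=7
  byte[2]=0xB7 cont=1 payload=0x37=55: acc |= 55<<7 -> acc=7118 shift=14
  byte[3]=0x0B cont=0 payload=0x0B=11: acc |= 11<<14 -> acc=187342 shift=21 [end]
Varint 2: bytes[1:4] = CE B7 0B -> value 187342 (3 byte(s))
  byte[4]=0xCF cont=1 payload=0x4F=79: acc |= 79<<0 -> acc=79 shift=7
  byte[5]=0xB3 cont=1 payload=0x33=51: acc |= 51<<7 -> acc=6607 shift=14
  byte[6]=0xB8 cont=1 payload=0x38=56: acc |= 56<<14 -> acc=924111 shift=21
  byte[7]=0x20 cont=0 payload=0x20=32: acc |= 32<<21 -> acc=68032975 shift=28 [end]
Varint 3: bytes[4:8] = CF B3 B8 20 -> value 68032975 (4 byte(s))
  byte[8]=0x62 cont=0 payload=0x62=98: acc |= 98<<0 -> acc=98 shift=7 [end]
Varint 4: bytes[8:9] = 62 -> value 98 (1 byte(s))

Answer: 8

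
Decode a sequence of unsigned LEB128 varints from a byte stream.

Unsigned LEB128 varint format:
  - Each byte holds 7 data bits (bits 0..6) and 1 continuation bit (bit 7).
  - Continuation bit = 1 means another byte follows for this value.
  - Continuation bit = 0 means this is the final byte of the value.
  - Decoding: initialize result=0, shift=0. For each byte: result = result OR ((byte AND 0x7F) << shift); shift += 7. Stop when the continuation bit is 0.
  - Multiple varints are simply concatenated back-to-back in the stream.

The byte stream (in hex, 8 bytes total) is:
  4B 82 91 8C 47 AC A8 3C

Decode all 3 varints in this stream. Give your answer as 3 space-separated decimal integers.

Answer: 75 149096578 988204

Derivation:
  byte[0]=0x4B cont=0 payload=0x4B=75: acc |= 75<<0 -> acc=75 shift=7 [end]
Varint 1: bytes[0:1] = 4B -> value 75 (1 byte(s))
  byte[1]=0x82 cont=1 payload=0x02=2: acc |= 2<<0 -> acc=2 shift=7
  byte[2]=0x91 cont=1 payload=0x11=17: acc |= 17<<7 -> acc=2178 shift=14
  byte[3]=0x8C cont=1 payload=0x0C=12: acc |= 12<<14 -> acc=198786 shift=21
  byte[4]=0x47 cont=0 payload=0x47=71: acc |= 71<<21 -> acc=149096578 shift=28 [end]
Varint 2: bytes[1:5] = 82 91 8C 47 -> value 149096578 (4 byte(s))
  byte[5]=0xAC cont=1 payload=0x2C=44: acc |= 44<<0 -> acc=44 shift=7
  byte[6]=0xA8 cont=1 payload=0x28=40: acc |= 40<<7 -> acc=5164 shift=14
  byte[7]=0x3C cont=0 payload=0x3C=60: acc |= 60<<14 -> acc=988204 shift=21 [end]
Varint 3: bytes[5:8] = AC A8 3C -> value 988204 (3 byte(s))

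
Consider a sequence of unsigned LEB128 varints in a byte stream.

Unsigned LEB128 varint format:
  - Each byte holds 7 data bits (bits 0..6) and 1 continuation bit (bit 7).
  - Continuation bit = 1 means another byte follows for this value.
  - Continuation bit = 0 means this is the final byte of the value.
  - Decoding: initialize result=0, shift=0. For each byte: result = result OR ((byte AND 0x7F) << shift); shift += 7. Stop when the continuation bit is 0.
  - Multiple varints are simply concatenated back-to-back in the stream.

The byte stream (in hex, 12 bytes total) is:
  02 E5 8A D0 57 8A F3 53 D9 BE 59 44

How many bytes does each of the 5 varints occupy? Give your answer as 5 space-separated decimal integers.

  byte[0]=0x02 cont=0 payload=0x02=2: acc |= 2<<0 -> acc=2 shift=7 [end]
Varint 1: bytes[0:1] = 02 -> value 2 (1 byte(s))
  byte[1]=0xE5 cont=1 payload=0x65=101: acc |= 101<<0 -> acc=101 shift=7
  byte[2]=0x8A cont=1 payload=0x0A=10: acc |= 10<<7 -> acc=1381 shift=14
  byte[3]=0xD0 cont=1 payload=0x50=80: acc |= 80<<14 -> acc=1312101 shift=21
  byte[4]=0x57 cont=0 payload=0x57=87: acc |= 87<<21 -> acc=183764325 shift=28 [end]
Varint 2: bytes[1:5] = E5 8A D0 57 -> value 183764325 (4 byte(s))
  byte[5]=0x8A cont=1 payload=0x0A=10: acc |= 10<<0 -> acc=10 shift=7
  byte[6]=0xF3 cont=1 payload=0x73=115: acc |= 115<<7 -> acc=14730 shift=14
  byte[7]=0x53 cont=0 payload=0x53=83: acc |= 83<<14 -> acc=1374602 shift=21 [end]
Varint 3: bytes[5:8] = 8A F3 53 -> value 1374602 (3 byte(s))
  byte[8]=0xD9 cont=1 payload=0x59=89: acc |= 89<<0 -> acc=89 shift=7
  byte[9]=0xBE cont=1 payload=0x3E=62: acc |= 62<<7 -> acc=8025 shift=14
  byte[10]=0x59 cont=0 payload=0x59=89: acc |= 89<<14 -> acc=1466201 shift=21 [end]
Varint 4: bytes[8:11] = D9 BE 59 -> value 1466201 (3 byte(s))
  byte[11]=0x44 cont=0 payload=0x44=68: acc |= 68<<0 -> acc=68 shift=7 [end]
Varint 5: bytes[11:12] = 44 -> value 68 (1 byte(s))

Answer: 1 4 3 3 1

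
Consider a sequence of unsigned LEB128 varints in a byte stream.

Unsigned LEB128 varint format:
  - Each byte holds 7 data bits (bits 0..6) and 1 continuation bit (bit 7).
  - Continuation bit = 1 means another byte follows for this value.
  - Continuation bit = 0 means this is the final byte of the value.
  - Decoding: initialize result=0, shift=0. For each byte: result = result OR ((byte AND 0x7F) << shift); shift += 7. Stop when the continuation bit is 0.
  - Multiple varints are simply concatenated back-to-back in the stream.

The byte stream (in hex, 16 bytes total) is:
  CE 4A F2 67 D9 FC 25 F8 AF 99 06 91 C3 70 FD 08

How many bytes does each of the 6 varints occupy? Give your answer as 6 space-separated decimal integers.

Answer: 2 2 3 4 3 2

Derivation:
  byte[0]=0xCE cont=1 payload=0x4E=78: acc |= 78<<0 -> acc=78 shift=7
  byte[1]=0x4A cont=0 payload=0x4A=74: acc |= 74<<7 -> acc=9550 shift=14 [end]
Varint 1: bytes[0:2] = CE 4A -> value 9550 (2 byte(s))
  byte[2]=0xF2 cont=1 payload=0x72=114: acc |= 114<<0 -> acc=114 shift=7
  byte[3]=0x67 cont=0 payload=0x67=103: acc |= 103<<7 -> acc=13298 shift=14 [end]
Varint 2: bytes[2:4] = F2 67 -> value 13298 (2 byte(s))
  byte[4]=0xD9 cont=1 payload=0x59=89: acc |= 89<<0 -> acc=89 shift=7
  byte[5]=0xFC cont=1 payload=0x7C=124: acc |= 124<<7 -> acc=15961 shift=14
  byte[6]=0x25 cont=0 payload=0x25=37: acc |= 37<<14 -> acc=622169 shift=21 [end]
Varint 3: bytes[4:7] = D9 FC 25 -> value 622169 (3 byte(s))
  byte[7]=0xF8 cont=1 payload=0x78=120: acc |= 120<<0 -> acc=120 shift=7
  byte[8]=0xAF cont=1 payload=0x2F=47: acc |= 47<<7 -> acc=6136 shift=14
  byte[9]=0x99 cont=1 payload=0x19=25: acc |= 25<<14 -> acc=415736 shift=21
  byte[10]=0x06 cont=0 payload=0x06=6: acc |= 6<<21 -> acc=12998648 shift=28 [end]
Varint 4: bytes[7:11] = F8 AF 99 06 -> value 12998648 (4 byte(s))
  byte[11]=0x91 cont=1 payload=0x11=17: acc |= 17<<0 -> acc=17 shift=7
  byte[12]=0xC3 cont=1 payload=0x43=67: acc |= 67<<7 -> acc=8593 shift=14
  byte[13]=0x70 cont=0 payload=0x70=112: acc |= 112<<14 -> acc=1843601 shift=21 [end]
Varint 5: bytes[11:14] = 91 C3 70 -> value 1843601 (3 byte(s))
  byte[14]=0xFD cont=1 payload=0x7D=125: acc |= 125<<0 -> acc=125 shift=7
  byte[15]=0x08 cont=0 payload=0x08=8: acc |= 8<<7 -> acc=1149 shift=14 [end]
Varint 6: bytes[14:16] = FD 08 -> value 1149 (2 byte(s))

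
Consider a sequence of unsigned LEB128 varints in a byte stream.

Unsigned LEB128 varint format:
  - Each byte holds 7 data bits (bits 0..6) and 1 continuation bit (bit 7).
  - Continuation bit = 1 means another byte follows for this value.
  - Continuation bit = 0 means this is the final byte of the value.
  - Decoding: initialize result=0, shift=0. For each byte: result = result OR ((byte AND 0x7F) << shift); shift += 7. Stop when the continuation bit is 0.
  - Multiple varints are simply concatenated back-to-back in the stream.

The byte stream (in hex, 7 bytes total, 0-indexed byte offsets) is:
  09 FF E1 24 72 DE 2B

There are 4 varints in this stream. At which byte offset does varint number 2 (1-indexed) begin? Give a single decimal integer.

  byte[0]=0x09 cont=0 payload=0x09=9: acc |= 9<<0 -> acc=9 shift=7 [end]
Varint 1: bytes[0:1] = 09 -> value 9 (1 byte(s))
  byte[1]=0xFF cont=1 payload=0x7F=127: acc |= 127<<0 -> acc=127 shift=7
  byte[2]=0xE1 cont=1 payload=0x61=97: acc |= 97<<7 -> acc=12543 shift=14
  byte[3]=0x24 cont=0 payload=0x24=36: acc |= 36<<14 -> acc=602367 shift=21 [end]
Varint 2: bytes[1:4] = FF E1 24 -> value 602367 (3 byte(s))
  byte[4]=0x72 cont=0 payload=0x72=114: acc |= 114<<0 -> acc=114 shift=7 [end]
Varint 3: bytes[4:5] = 72 -> value 114 (1 byte(s))
  byte[5]=0xDE cont=1 payload=0x5E=94: acc |= 94<<0 -> acc=94 shift=7
  byte[6]=0x2B cont=0 payload=0x2B=43: acc |= 43<<7 -> acc=5598 shift=14 [end]
Varint 4: bytes[5:7] = DE 2B -> value 5598 (2 byte(s))

Answer: 1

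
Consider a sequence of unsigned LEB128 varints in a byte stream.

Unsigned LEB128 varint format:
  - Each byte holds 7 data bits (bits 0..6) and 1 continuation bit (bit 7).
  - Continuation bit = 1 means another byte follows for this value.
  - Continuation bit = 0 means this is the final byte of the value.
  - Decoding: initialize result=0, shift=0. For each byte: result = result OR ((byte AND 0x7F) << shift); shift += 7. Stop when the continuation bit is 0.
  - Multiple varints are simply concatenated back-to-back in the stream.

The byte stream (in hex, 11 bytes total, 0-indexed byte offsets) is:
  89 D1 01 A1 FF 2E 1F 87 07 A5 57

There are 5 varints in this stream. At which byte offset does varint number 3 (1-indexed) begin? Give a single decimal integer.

  byte[0]=0x89 cont=1 payload=0x09=9: acc |= 9<<0 -> acc=9 shift=7
  byte[1]=0xD1 cont=1 payload=0x51=81: acc |= 81<<7 -> acc=10377 shift=14
  byte[2]=0x01 cont=0 payload=0x01=1: acc |= 1<<14 -> acc=26761 shift=21 [end]
Varint 1: bytes[0:3] = 89 D1 01 -> value 26761 (3 byte(s))
  byte[3]=0xA1 cont=1 payload=0x21=33: acc |= 33<<0 -> acc=33 shift=7
  byte[4]=0xFF cont=1 payload=0x7F=127: acc |= 127<<7 -> acc=16289 shift=14
  byte[5]=0x2E cont=0 payload=0x2E=46: acc |= 46<<14 -> acc=769953 shift=21 [end]
Varint 2: bytes[3:6] = A1 FF 2E -> value 769953 (3 byte(s))
  byte[6]=0x1F cont=0 payload=0x1F=31: acc |= 31<<0 -> acc=31 shift=7 [end]
Varint 3: bytes[6:7] = 1F -> value 31 (1 byte(s))
  byte[7]=0x87 cont=1 payload=0x07=7: acc |= 7<<0 -> acc=7 shift=7
  byte[8]=0x07 cont=0 payload=0x07=7: acc |= 7<<7 -> acc=903 shift=14 [end]
Varint 4: bytes[7:9] = 87 07 -> value 903 (2 byte(s))
  byte[9]=0xA5 cont=1 payload=0x25=37: acc |= 37<<0 -> acc=37 shift=7
  byte[10]=0x57 cont=0 payload=0x57=87: acc |= 87<<7 -> acc=11173 shift=14 [end]
Varint 5: bytes[9:11] = A5 57 -> value 11173 (2 byte(s))

Answer: 6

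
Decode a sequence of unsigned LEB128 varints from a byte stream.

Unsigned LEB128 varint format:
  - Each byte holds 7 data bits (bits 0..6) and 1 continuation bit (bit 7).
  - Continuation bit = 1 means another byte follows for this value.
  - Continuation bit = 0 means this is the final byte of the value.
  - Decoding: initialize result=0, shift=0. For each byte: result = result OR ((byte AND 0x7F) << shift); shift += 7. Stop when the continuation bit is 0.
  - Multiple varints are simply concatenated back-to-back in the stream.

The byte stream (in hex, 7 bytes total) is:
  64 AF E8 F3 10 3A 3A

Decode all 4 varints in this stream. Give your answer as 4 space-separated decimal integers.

Answer: 100 35451951 58 58

Derivation:
  byte[0]=0x64 cont=0 payload=0x64=100: acc |= 100<<0 -> acc=100 shift=7 [end]
Varint 1: bytes[0:1] = 64 -> value 100 (1 byte(s))
  byte[1]=0xAF cont=1 payload=0x2F=47: acc |= 47<<0 -> acc=47 shift=7
  byte[2]=0xE8 cont=1 payload=0x68=104: acc |= 104<<7 -> acc=13359 shift=14
  byte[3]=0xF3 cont=1 payload=0x73=115: acc |= 115<<14 -> acc=1897519 shift=21
  byte[4]=0x10 cont=0 payload=0x10=16: acc |= 16<<21 -> acc=35451951 shift=28 [end]
Varint 2: bytes[1:5] = AF E8 F3 10 -> value 35451951 (4 byte(s))
  byte[5]=0x3A cont=0 payload=0x3A=58: acc |= 58<<0 -> acc=58 shift=7 [end]
Varint 3: bytes[5:6] = 3A -> value 58 (1 byte(s))
  byte[6]=0x3A cont=0 payload=0x3A=58: acc |= 58<<0 -> acc=58 shift=7 [end]
Varint 4: bytes[6:7] = 3A -> value 58 (1 byte(s))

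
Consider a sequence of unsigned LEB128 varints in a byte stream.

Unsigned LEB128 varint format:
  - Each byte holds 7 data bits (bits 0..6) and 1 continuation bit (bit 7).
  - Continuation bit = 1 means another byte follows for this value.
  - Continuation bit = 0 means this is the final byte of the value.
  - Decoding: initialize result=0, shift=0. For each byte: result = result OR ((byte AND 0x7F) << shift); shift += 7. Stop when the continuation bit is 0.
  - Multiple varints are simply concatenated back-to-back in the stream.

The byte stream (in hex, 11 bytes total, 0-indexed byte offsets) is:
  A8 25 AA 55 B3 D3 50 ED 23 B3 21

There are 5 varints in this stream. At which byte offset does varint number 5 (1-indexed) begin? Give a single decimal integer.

  byte[0]=0xA8 cont=1 payload=0x28=40: acc |= 40<<0 -> acc=40 shift=7
  byte[1]=0x25 cont=0 payload=0x25=37: acc |= 37<<7 -> acc=4776 shift=14 [end]
Varint 1: bytes[0:2] = A8 25 -> value 4776 (2 byte(s))
  byte[2]=0xAA cont=1 payload=0x2A=42: acc |= 42<<0 -> acc=42 shift=7
  byte[3]=0x55 cont=0 payload=0x55=85: acc |= 85<<7 -> acc=10922 shift=14 [end]
Varint 2: bytes[2:4] = AA 55 -> value 10922 (2 byte(s))
  byte[4]=0xB3 cont=1 payload=0x33=51: acc |= 51<<0 -> acc=51 shift=7
  byte[5]=0xD3 cont=1 payload=0x53=83: acc |= 83<<7 -> acc=10675 shift=14
  byte[6]=0x50 cont=0 payload=0x50=80: acc |= 80<<14 -> acc=1321395 shift=21 [end]
Varint 3: bytes[4:7] = B3 D3 50 -> value 1321395 (3 byte(s))
  byte[7]=0xED cont=1 payload=0x6D=109: acc |= 109<<0 -> acc=109 shift=7
  byte[8]=0x23 cont=0 payload=0x23=35: acc |= 35<<7 -> acc=4589 shift=14 [end]
Varint 4: bytes[7:9] = ED 23 -> value 4589 (2 byte(s))
  byte[9]=0xB3 cont=1 payload=0x33=51: acc |= 51<<0 -> acc=51 shift=7
  byte[10]=0x21 cont=0 payload=0x21=33: acc |= 33<<7 -> acc=4275 shift=14 [end]
Varint 5: bytes[9:11] = B3 21 -> value 4275 (2 byte(s))

Answer: 9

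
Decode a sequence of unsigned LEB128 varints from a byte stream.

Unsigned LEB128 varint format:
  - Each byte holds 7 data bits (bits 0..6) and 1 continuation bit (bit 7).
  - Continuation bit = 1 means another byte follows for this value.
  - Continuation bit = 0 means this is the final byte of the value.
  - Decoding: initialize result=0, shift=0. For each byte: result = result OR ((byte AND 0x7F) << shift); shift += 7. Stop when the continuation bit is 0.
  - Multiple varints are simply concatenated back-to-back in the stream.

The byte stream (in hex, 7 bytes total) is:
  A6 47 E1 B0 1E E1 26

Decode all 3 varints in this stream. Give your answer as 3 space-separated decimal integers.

Answer: 9126 497761 4961

Derivation:
  byte[0]=0xA6 cont=1 payload=0x26=38: acc |= 38<<0 -> acc=38 shift=7
  byte[1]=0x47 cont=0 payload=0x47=71: acc |= 71<<7 -> acc=9126 shift=14 [end]
Varint 1: bytes[0:2] = A6 47 -> value 9126 (2 byte(s))
  byte[2]=0xE1 cont=1 payload=0x61=97: acc |= 97<<0 -> acc=97 shift=7
  byte[3]=0xB0 cont=1 payload=0x30=48: acc |= 48<<7 -> acc=6241 shift=14
  byte[4]=0x1E cont=0 payload=0x1E=30: acc |= 30<<14 -> acc=497761 shift=21 [end]
Varint 2: bytes[2:5] = E1 B0 1E -> value 497761 (3 byte(s))
  byte[5]=0xE1 cont=1 payload=0x61=97: acc |= 97<<0 -> acc=97 shift=7
  byte[6]=0x26 cont=0 payload=0x26=38: acc |= 38<<7 -> acc=4961 shift=14 [end]
Varint 3: bytes[5:7] = E1 26 -> value 4961 (2 byte(s))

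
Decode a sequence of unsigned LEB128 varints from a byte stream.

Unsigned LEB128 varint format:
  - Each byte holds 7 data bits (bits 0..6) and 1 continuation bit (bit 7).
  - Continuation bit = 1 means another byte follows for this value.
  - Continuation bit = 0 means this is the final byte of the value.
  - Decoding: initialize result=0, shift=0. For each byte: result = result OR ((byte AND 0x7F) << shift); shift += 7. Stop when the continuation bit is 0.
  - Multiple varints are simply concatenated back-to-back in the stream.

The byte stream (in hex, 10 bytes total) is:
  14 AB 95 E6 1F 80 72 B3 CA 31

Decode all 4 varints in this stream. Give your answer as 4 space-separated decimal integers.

  byte[0]=0x14 cont=0 payload=0x14=20: acc |= 20<<0 -> acc=20 shift=7 [end]
Varint 1: bytes[0:1] = 14 -> value 20 (1 byte(s))
  byte[1]=0xAB cont=1 payload=0x2B=43: acc |= 43<<0 -> acc=43 shift=7
  byte[2]=0x95 cont=1 payload=0x15=21: acc |= 21<<7 -> acc=2731 shift=14
  byte[3]=0xE6 cont=1 payload=0x66=102: acc |= 102<<14 -> acc=1673899 shift=21
  byte[4]=0x1F cont=0 payload=0x1F=31: acc |= 31<<21 -> acc=66685611 shift=28 [end]
Varint 2: bytes[1:5] = AB 95 E6 1F -> value 66685611 (4 byte(s))
  byte[5]=0x80 cont=1 payload=0x00=0: acc |= 0<<0 -> acc=0 shift=7
  byte[6]=0x72 cont=0 payload=0x72=114: acc |= 114<<7 -> acc=14592 shift=14 [end]
Varint 3: bytes[5:7] = 80 72 -> value 14592 (2 byte(s))
  byte[7]=0xB3 cont=1 payload=0x33=51: acc |= 51<<0 -> acc=51 shift=7
  byte[8]=0xCA cont=1 payload=0x4A=74: acc |= 74<<7 -> acc=9523 shift=14
  byte[9]=0x31 cont=0 payload=0x31=49: acc |= 49<<14 -> acc=812339 shift=21 [end]
Varint 4: bytes[7:10] = B3 CA 31 -> value 812339 (3 byte(s))

Answer: 20 66685611 14592 812339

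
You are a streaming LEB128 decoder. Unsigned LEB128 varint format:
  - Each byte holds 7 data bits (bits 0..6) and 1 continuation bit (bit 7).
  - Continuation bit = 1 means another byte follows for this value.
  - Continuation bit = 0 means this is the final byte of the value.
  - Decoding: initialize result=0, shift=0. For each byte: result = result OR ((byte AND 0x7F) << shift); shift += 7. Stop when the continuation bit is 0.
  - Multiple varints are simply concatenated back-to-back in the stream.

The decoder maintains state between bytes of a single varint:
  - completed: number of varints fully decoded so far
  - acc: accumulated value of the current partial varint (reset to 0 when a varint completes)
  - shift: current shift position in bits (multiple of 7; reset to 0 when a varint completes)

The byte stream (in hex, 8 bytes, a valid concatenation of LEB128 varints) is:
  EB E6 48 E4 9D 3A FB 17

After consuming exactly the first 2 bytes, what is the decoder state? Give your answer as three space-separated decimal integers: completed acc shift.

Answer: 0 13163 14

Derivation:
byte[0]=0xEB cont=1 payload=0x6B: acc |= 107<<0 -> completed=0 acc=107 shift=7
byte[1]=0xE6 cont=1 payload=0x66: acc |= 102<<7 -> completed=0 acc=13163 shift=14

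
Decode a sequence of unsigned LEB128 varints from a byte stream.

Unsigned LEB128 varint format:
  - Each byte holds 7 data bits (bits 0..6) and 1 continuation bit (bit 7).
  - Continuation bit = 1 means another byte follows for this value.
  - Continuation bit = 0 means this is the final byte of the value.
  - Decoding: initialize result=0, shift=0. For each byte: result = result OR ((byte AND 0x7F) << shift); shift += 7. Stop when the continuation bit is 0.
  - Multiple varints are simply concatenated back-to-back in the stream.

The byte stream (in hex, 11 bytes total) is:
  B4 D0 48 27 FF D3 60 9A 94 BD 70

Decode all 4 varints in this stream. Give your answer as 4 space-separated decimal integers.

  byte[0]=0xB4 cont=1 payload=0x34=52: acc |= 52<<0 -> acc=52 shift=7
  byte[1]=0xD0 cont=1 payload=0x50=80: acc |= 80<<7 -> acc=10292 shift=14
  byte[2]=0x48 cont=0 payload=0x48=72: acc |= 72<<14 -> acc=1189940 shift=21 [end]
Varint 1: bytes[0:3] = B4 D0 48 -> value 1189940 (3 byte(s))
  byte[3]=0x27 cont=0 payload=0x27=39: acc |= 39<<0 -> acc=39 shift=7 [end]
Varint 2: bytes[3:4] = 27 -> value 39 (1 byte(s))
  byte[4]=0xFF cont=1 payload=0x7F=127: acc |= 127<<0 -> acc=127 shift=7
  byte[5]=0xD3 cont=1 payload=0x53=83: acc |= 83<<7 -> acc=10751 shift=14
  byte[6]=0x60 cont=0 payload=0x60=96: acc |= 96<<14 -> acc=1583615 shift=21 [end]
Varint 3: bytes[4:7] = FF D3 60 -> value 1583615 (3 byte(s))
  byte[7]=0x9A cont=1 payload=0x1A=26: acc |= 26<<0 -> acc=26 shift=7
  byte[8]=0x94 cont=1 payload=0x14=20: acc |= 20<<7 -> acc=2586 shift=14
  byte[9]=0xBD cont=1 payload=0x3D=61: acc |= 61<<14 -> acc=1002010 shift=21
  byte[10]=0x70 cont=0 payload=0x70=112: acc |= 112<<21 -> acc=235883034 shift=28 [end]
Varint 4: bytes[7:11] = 9A 94 BD 70 -> value 235883034 (4 byte(s))

Answer: 1189940 39 1583615 235883034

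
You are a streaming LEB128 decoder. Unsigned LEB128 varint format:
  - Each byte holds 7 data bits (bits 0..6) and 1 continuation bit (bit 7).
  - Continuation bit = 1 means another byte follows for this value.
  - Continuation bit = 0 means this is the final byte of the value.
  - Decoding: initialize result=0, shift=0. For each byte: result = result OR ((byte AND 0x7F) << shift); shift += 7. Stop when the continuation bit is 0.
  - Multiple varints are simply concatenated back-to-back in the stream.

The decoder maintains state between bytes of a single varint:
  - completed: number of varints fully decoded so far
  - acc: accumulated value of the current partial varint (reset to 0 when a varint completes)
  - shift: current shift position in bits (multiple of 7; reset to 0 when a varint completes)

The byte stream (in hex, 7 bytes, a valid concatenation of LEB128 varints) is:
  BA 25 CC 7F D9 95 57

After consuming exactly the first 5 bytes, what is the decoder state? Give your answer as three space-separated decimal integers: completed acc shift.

byte[0]=0xBA cont=1 payload=0x3A: acc |= 58<<0 -> completed=0 acc=58 shift=7
byte[1]=0x25 cont=0 payload=0x25: varint #1 complete (value=4794); reset -> completed=1 acc=0 shift=0
byte[2]=0xCC cont=1 payload=0x4C: acc |= 76<<0 -> completed=1 acc=76 shift=7
byte[3]=0x7F cont=0 payload=0x7F: varint #2 complete (value=16332); reset -> completed=2 acc=0 shift=0
byte[4]=0xD9 cont=1 payload=0x59: acc |= 89<<0 -> completed=2 acc=89 shift=7

Answer: 2 89 7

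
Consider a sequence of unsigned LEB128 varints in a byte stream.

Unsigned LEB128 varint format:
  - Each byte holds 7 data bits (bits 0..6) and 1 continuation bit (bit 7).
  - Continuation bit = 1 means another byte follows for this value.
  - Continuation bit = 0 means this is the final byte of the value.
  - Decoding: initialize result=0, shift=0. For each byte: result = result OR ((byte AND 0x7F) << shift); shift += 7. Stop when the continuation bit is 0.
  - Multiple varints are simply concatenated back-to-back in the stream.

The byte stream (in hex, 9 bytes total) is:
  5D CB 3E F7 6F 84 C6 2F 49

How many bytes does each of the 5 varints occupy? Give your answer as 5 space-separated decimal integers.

Answer: 1 2 2 3 1

Derivation:
  byte[0]=0x5D cont=0 payload=0x5D=93: acc |= 93<<0 -> acc=93 shift=7 [end]
Varint 1: bytes[0:1] = 5D -> value 93 (1 byte(s))
  byte[1]=0xCB cont=1 payload=0x4B=75: acc |= 75<<0 -> acc=75 shift=7
  byte[2]=0x3E cont=0 payload=0x3E=62: acc |= 62<<7 -> acc=8011 shift=14 [end]
Varint 2: bytes[1:3] = CB 3E -> value 8011 (2 byte(s))
  byte[3]=0xF7 cont=1 payload=0x77=119: acc |= 119<<0 -> acc=119 shift=7
  byte[4]=0x6F cont=0 payload=0x6F=111: acc |= 111<<7 -> acc=14327 shift=14 [end]
Varint 3: bytes[3:5] = F7 6F -> value 14327 (2 byte(s))
  byte[5]=0x84 cont=1 payload=0x04=4: acc |= 4<<0 -> acc=4 shift=7
  byte[6]=0xC6 cont=1 payload=0x46=70: acc |= 70<<7 -> acc=8964 shift=14
  byte[7]=0x2F cont=0 payload=0x2F=47: acc |= 47<<14 -> acc=779012 shift=21 [end]
Varint 4: bytes[5:8] = 84 C6 2F -> value 779012 (3 byte(s))
  byte[8]=0x49 cont=0 payload=0x49=73: acc |= 73<<0 -> acc=73 shift=7 [end]
Varint 5: bytes[8:9] = 49 -> value 73 (1 byte(s))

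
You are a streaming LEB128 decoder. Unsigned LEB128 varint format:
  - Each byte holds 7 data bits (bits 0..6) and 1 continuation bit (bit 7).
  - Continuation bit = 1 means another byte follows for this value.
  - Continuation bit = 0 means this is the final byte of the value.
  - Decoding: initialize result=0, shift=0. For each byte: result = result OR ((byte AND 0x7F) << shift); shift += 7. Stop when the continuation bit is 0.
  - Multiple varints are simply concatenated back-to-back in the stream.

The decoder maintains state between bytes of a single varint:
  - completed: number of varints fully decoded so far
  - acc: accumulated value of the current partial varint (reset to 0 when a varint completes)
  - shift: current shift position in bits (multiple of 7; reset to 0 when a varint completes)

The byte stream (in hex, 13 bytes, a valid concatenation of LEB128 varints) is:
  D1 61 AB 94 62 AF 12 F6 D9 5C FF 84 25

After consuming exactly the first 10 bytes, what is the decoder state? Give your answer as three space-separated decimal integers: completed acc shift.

Answer: 4 0 0

Derivation:
byte[0]=0xD1 cont=1 payload=0x51: acc |= 81<<0 -> completed=0 acc=81 shift=7
byte[1]=0x61 cont=0 payload=0x61: varint #1 complete (value=12497); reset -> completed=1 acc=0 shift=0
byte[2]=0xAB cont=1 payload=0x2B: acc |= 43<<0 -> completed=1 acc=43 shift=7
byte[3]=0x94 cont=1 payload=0x14: acc |= 20<<7 -> completed=1 acc=2603 shift=14
byte[4]=0x62 cont=0 payload=0x62: varint #2 complete (value=1608235); reset -> completed=2 acc=0 shift=0
byte[5]=0xAF cont=1 payload=0x2F: acc |= 47<<0 -> completed=2 acc=47 shift=7
byte[6]=0x12 cont=0 payload=0x12: varint #3 complete (value=2351); reset -> completed=3 acc=0 shift=0
byte[7]=0xF6 cont=1 payload=0x76: acc |= 118<<0 -> completed=3 acc=118 shift=7
byte[8]=0xD9 cont=1 payload=0x59: acc |= 89<<7 -> completed=3 acc=11510 shift=14
byte[9]=0x5C cont=0 payload=0x5C: varint #4 complete (value=1518838); reset -> completed=4 acc=0 shift=0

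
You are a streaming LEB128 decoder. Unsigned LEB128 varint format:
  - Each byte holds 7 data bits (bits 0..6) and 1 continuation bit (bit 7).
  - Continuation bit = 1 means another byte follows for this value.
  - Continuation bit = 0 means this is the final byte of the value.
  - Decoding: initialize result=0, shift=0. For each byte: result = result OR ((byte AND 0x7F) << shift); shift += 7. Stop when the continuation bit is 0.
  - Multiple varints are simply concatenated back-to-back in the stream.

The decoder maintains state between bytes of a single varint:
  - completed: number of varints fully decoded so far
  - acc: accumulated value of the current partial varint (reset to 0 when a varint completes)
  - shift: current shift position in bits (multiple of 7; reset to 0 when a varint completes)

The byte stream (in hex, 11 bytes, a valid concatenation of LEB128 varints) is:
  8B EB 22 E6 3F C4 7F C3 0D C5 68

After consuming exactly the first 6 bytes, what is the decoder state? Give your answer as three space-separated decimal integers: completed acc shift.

Answer: 2 68 7

Derivation:
byte[0]=0x8B cont=1 payload=0x0B: acc |= 11<<0 -> completed=0 acc=11 shift=7
byte[1]=0xEB cont=1 payload=0x6B: acc |= 107<<7 -> completed=0 acc=13707 shift=14
byte[2]=0x22 cont=0 payload=0x22: varint #1 complete (value=570763); reset -> completed=1 acc=0 shift=0
byte[3]=0xE6 cont=1 payload=0x66: acc |= 102<<0 -> completed=1 acc=102 shift=7
byte[4]=0x3F cont=0 payload=0x3F: varint #2 complete (value=8166); reset -> completed=2 acc=0 shift=0
byte[5]=0xC4 cont=1 payload=0x44: acc |= 68<<0 -> completed=2 acc=68 shift=7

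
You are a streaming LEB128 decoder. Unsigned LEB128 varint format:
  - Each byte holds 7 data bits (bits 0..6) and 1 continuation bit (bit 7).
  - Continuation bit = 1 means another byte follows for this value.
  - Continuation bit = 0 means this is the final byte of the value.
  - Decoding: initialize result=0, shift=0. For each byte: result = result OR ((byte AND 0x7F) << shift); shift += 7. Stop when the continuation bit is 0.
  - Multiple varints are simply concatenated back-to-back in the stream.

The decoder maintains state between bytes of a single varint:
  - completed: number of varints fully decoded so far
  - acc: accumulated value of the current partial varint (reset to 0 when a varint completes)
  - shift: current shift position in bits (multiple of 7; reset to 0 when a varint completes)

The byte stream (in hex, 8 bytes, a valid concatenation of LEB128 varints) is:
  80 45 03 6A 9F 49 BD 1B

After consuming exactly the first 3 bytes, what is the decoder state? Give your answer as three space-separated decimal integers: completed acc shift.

Answer: 2 0 0

Derivation:
byte[0]=0x80 cont=1 payload=0x00: acc |= 0<<0 -> completed=0 acc=0 shift=7
byte[1]=0x45 cont=0 payload=0x45: varint #1 complete (value=8832); reset -> completed=1 acc=0 shift=0
byte[2]=0x03 cont=0 payload=0x03: varint #2 complete (value=3); reset -> completed=2 acc=0 shift=0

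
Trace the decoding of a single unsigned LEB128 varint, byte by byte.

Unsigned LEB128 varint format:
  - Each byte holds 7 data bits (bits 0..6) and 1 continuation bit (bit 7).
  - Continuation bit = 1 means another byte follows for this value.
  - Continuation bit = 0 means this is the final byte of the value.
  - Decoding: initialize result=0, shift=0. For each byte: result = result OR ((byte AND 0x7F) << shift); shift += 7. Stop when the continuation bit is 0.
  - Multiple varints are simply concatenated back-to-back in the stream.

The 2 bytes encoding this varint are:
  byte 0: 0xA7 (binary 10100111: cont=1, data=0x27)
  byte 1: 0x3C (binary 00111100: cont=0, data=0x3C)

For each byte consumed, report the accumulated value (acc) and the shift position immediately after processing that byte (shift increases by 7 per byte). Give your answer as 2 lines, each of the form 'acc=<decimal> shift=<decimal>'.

byte 0=0xA7: payload=0x27=39, contrib = 39<<0 = 39; acc -> 39, shift -> 7
byte 1=0x3C: payload=0x3C=60, contrib = 60<<7 = 7680; acc -> 7719, shift -> 14

Answer: acc=39 shift=7
acc=7719 shift=14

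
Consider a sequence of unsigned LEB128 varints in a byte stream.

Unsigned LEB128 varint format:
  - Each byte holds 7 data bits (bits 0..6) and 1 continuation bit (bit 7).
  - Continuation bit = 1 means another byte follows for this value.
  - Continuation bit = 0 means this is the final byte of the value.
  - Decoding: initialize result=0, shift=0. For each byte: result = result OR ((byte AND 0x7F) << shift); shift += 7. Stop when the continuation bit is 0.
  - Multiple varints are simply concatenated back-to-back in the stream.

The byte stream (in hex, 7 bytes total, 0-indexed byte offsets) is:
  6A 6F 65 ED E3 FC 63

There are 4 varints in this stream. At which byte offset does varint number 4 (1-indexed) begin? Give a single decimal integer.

  byte[0]=0x6A cont=0 payload=0x6A=106: acc |= 106<<0 -> acc=106 shift=7 [end]
Varint 1: bytes[0:1] = 6A -> value 106 (1 byte(s))
  byte[1]=0x6F cont=0 payload=0x6F=111: acc |= 111<<0 -> acc=111 shift=7 [end]
Varint 2: bytes[1:2] = 6F -> value 111 (1 byte(s))
  byte[2]=0x65 cont=0 payload=0x65=101: acc |= 101<<0 -> acc=101 shift=7 [end]
Varint 3: bytes[2:3] = 65 -> value 101 (1 byte(s))
  byte[3]=0xED cont=1 payload=0x6D=109: acc |= 109<<0 -> acc=109 shift=7
  byte[4]=0xE3 cont=1 payload=0x63=99: acc |= 99<<7 -> acc=12781 shift=14
  byte[5]=0xFC cont=1 payload=0x7C=124: acc |= 124<<14 -> acc=2044397 shift=21
  byte[6]=0x63 cont=0 payload=0x63=99: acc |= 99<<21 -> acc=209662445 shift=28 [end]
Varint 4: bytes[3:7] = ED E3 FC 63 -> value 209662445 (4 byte(s))

Answer: 3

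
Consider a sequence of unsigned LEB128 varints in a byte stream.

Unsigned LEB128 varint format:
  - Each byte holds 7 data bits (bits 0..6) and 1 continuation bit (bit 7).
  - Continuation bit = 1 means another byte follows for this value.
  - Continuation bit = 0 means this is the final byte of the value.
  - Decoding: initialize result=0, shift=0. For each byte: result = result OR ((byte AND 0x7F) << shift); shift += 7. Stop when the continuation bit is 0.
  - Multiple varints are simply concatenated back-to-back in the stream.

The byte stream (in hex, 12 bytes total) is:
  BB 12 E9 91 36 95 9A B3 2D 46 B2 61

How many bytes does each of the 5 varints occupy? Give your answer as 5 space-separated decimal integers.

Answer: 2 3 4 1 2

Derivation:
  byte[0]=0xBB cont=1 payload=0x3B=59: acc |= 59<<0 -> acc=59 shift=7
  byte[1]=0x12 cont=0 payload=0x12=18: acc |= 18<<7 -> acc=2363 shift=14 [end]
Varint 1: bytes[0:2] = BB 12 -> value 2363 (2 byte(s))
  byte[2]=0xE9 cont=1 payload=0x69=105: acc |= 105<<0 -> acc=105 shift=7
  byte[3]=0x91 cont=1 payload=0x11=17: acc |= 17<<7 -> acc=2281 shift=14
  byte[4]=0x36 cont=0 payload=0x36=54: acc |= 54<<14 -> acc=887017 shift=21 [end]
Varint 2: bytes[2:5] = E9 91 36 -> value 887017 (3 byte(s))
  byte[5]=0x95 cont=1 payload=0x15=21: acc |= 21<<0 -> acc=21 shift=7
  byte[6]=0x9A cont=1 payload=0x1A=26: acc |= 26<<7 -> acc=3349 shift=14
  byte[7]=0xB3 cont=1 payload=0x33=51: acc |= 51<<14 -> acc=838933 shift=21
  byte[8]=0x2D cont=0 payload=0x2D=45: acc |= 45<<21 -> acc=95210773 shift=28 [end]
Varint 3: bytes[5:9] = 95 9A B3 2D -> value 95210773 (4 byte(s))
  byte[9]=0x46 cont=0 payload=0x46=70: acc |= 70<<0 -> acc=70 shift=7 [end]
Varint 4: bytes[9:10] = 46 -> value 70 (1 byte(s))
  byte[10]=0xB2 cont=1 payload=0x32=50: acc |= 50<<0 -> acc=50 shift=7
  byte[11]=0x61 cont=0 payload=0x61=97: acc |= 97<<7 -> acc=12466 shift=14 [end]
Varint 5: bytes[10:12] = B2 61 -> value 12466 (2 byte(s))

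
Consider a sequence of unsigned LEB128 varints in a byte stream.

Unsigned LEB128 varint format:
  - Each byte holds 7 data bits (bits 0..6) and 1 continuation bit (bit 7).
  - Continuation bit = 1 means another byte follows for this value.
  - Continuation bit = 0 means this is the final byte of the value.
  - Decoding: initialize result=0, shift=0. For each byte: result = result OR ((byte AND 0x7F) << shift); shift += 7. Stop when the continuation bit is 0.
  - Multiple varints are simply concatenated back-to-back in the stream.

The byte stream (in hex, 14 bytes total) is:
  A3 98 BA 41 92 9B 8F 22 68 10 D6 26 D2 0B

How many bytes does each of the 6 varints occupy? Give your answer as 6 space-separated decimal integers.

  byte[0]=0xA3 cont=1 payload=0x23=35: acc |= 35<<0 -> acc=35 shift=7
  byte[1]=0x98 cont=1 payload=0x18=24: acc |= 24<<7 -> acc=3107 shift=14
  byte[2]=0xBA cont=1 payload=0x3A=58: acc |= 58<<14 -> acc=953379 shift=21
  byte[3]=0x41 cont=0 payload=0x41=65: acc |= 65<<21 -> acc=137268259 shift=28 [end]
Varint 1: bytes[0:4] = A3 98 BA 41 -> value 137268259 (4 byte(s))
  byte[4]=0x92 cont=1 payload=0x12=18: acc |= 18<<0 -> acc=18 shift=7
  byte[5]=0x9B cont=1 payload=0x1B=27: acc |= 27<<7 -> acc=3474 shift=14
  byte[6]=0x8F cont=1 payload=0x0F=15: acc |= 15<<14 -> acc=249234 shift=21
  byte[7]=0x22 cont=0 payload=0x22=34: acc |= 34<<21 -> acc=71552402 shift=28 [end]
Varint 2: bytes[4:8] = 92 9B 8F 22 -> value 71552402 (4 byte(s))
  byte[8]=0x68 cont=0 payload=0x68=104: acc |= 104<<0 -> acc=104 shift=7 [end]
Varint 3: bytes[8:9] = 68 -> value 104 (1 byte(s))
  byte[9]=0x10 cont=0 payload=0x10=16: acc |= 16<<0 -> acc=16 shift=7 [end]
Varint 4: bytes[9:10] = 10 -> value 16 (1 byte(s))
  byte[10]=0xD6 cont=1 payload=0x56=86: acc |= 86<<0 -> acc=86 shift=7
  byte[11]=0x26 cont=0 payload=0x26=38: acc |= 38<<7 -> acc=4950 shift=14 [end]
Varint 5: bytes[10:12] = D6 26 -> value 4950 (2 byte(s))
  byte[12]=0xD2 cont=1 payload=0x52=82: acc |= 82<<0 -> acc=82 shift=7
  byte[13]=0x0B cont=0 payload=0x0B=11: acc |= 11<<7 -> acc=1490 shift=14 [end]
Varint 6: bytes[12:14] = D2 0B -> value 1490 (2 byte(s))

Answer: 4 4 1 1 2 2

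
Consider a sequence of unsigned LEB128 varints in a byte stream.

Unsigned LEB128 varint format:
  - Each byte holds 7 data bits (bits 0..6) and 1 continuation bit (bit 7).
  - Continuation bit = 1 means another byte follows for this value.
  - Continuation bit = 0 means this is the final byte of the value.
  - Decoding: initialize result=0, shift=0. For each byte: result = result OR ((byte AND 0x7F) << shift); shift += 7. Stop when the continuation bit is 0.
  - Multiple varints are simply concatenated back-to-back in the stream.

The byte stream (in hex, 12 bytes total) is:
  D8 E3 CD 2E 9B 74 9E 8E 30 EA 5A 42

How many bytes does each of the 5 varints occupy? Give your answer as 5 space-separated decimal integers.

Answer: 4 2 3 2 1

Derivation:
  byte[0]=0xD8 cont=1 payload=0x58=88: acc |= 88<<0 -> acc=88 shift=7
  byte[1]=0xE3 cont=1 payload=0x63=99: acc |= 99<<7 -> acc=12760 shift=14
  byte[2]=0xCD cont=1 payload=0x4D=77: acc |= 77<<14 -> acc=1274328 shift=21
  byte[3]=0x2E cont=0 payload=0x2E=46: acc |= 46<<21 -> acc=97743320 shift=28 [end]
Varint 1: bytes[0:4] = D8 E3 CD 2E -> value 97743320 (4 byte(s))
  byte[4]=0x9B cont=1 payload=0x1B=27: acc |= 27<<0 -> acc=27 shift=7
  byte[5]=0x74 cont=0 payload=0x74=116: acc |= 116<<7 -> acc=14875 shift=14 [end]
Varint 2: bytes[4:6] = 9B 74 -> value 14875 (2 byte(s))
  byte[6]=0x9E cont=1 payload=0x1E=30: acc |= 30<<0 -> acc=30 shift=7
  byte[7]=0x8E cont=1 payload=0x0E=14: acc |= 14<<7 -> acc=1822 shift=14
  byte[8]=0x30 cont=0 payload=0x30=48: acc |= 48<<14 -> acc=788254 shift=21 [end]
Varint 3: bytes[6:9] = 9E 8E 30 -> value 788254 (3 byte(s))
  byte[9]=0xEA cont=1 payload=0x6A=106: acc |= 106<<0 -> acc=106 shift=7
  byte[10]=0x5A cont=0 payload=0x5A=90: acc |= 90<<7 -> acc=11626 shift=14 [end]
Varint 4: bytes[9:11] = EA 5A -> value 11626 (2 byte(s))
  byte[11]=0x42 cont=0 payload=0x42=66: acc |= 66<<0 -> acc=66 shift=7 [end]
Varint 5: bytes[11:12] = 42 -> value 66 (1 byte(s))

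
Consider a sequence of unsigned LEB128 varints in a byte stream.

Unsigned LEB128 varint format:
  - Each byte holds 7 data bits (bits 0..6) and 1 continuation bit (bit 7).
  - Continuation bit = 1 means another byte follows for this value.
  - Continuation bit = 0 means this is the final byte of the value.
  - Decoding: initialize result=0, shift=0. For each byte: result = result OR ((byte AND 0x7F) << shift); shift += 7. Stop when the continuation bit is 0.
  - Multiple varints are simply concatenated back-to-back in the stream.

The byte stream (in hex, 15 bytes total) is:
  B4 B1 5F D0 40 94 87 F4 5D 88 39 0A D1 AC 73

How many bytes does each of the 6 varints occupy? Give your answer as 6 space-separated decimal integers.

Answer: 3 2 4 2 1 3

Derivation:
  byte[0]=0xB4 cont=1 payload=0x34=52: acc |= 52<<0 -> acc=52 shift=7
  byte[1]=0xB1 cont=1 payload=0x31=49: acc |= 49<<7 -> acc=6324 shift=14
  byte[2]=0x5F cont=0 payload=0x5F=95: acc |= 95<<14 -> acc=1562804 shift=21 [end]
Varint 1: bytes[0:3] = B4 B1 5F -> value 1562804 (3 byte(s))
  byte[3]=0xD0 cont=1 payload=0x50=80: acc |= 80<<0 -> acc=80 shift=7
  byte[4]=0x40 cont=0 payload=0x40=64: acc |= 64<<7 -> acc=8272 shift=14 [end]
Varint 2: bytes[3:5] = D0 40 -> value 8272 (2 byte(s))
  byte[5]=0x94 cont=1 payload=0x14=20: acc |= 20<<0 -> acc=20 shift=7
  byte[6]=0x87 cont=1 payload=0x07=7: acc |= 7<<7 -> acc=916 shift=14
  byte[7]=0xF4 cont=1 payload=0x74=116: acc |= 116<<14 -> acc=1901460 shift=21
  byte[8]=0x5D cont=0 payload=0x5D=93: acc |= 93<<21 -> acc=196936596 shift=28 [end]
Varint 3: bytes[5:9] = 94 87 F4 5D -> value 196936596 (4 byte(s))
  byte[9]=0x88 cont=1 payload=0x08=8: acc |= 8<<0 -> acc=8 shift=7
  byte[10]=0x39 cont=0 payload=0x39=57: acc |= 57<<7 -> acc=7304 shift=14 [end]
Varint 4: bytes[9:11] = 88 39 -> value 7304 (2 byte(s))
  byte[11]=0x0A cont=0 payload=0x0A=10: acc |= 10<<0 -> acc=10 shift=7 [end]
Varint 5: bytes[11:12] = 0A -> value 10 (1 byte(s))
  byte[12]=0xD1 cont=1 payload=0x51=81: acc |= 81<<0 -> acc=81 shift=7
  byte[13]=0xAC cont=1 payload=0x2C=44: acc |= 44<<7 -> acc=5713 shift=14
  byte[14]=0x73 cont=0 payload=0x73=115: acc |= 115<<14 -> acc=1889873 shift=21 [end]
Varint 6: bytes[12:15] = D1 AC 73 -> value 1889873 (3 byte(s))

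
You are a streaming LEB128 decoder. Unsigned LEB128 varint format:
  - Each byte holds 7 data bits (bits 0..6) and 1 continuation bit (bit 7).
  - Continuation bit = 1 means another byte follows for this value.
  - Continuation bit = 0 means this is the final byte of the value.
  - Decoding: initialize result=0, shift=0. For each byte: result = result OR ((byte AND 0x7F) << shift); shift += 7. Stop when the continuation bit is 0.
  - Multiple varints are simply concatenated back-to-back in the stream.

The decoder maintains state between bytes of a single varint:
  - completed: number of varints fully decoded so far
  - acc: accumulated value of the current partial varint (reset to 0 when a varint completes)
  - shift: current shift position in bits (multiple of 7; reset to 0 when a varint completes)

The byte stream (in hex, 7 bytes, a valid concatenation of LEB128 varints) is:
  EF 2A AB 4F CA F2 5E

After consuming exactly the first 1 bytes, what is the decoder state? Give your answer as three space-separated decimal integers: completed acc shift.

Answer: 0 111 7

Derivation:
byte[0]=0xEF cont=1 payload=0x6F: acc |= 111<<0 -> completed=0 acc=111 shift=7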